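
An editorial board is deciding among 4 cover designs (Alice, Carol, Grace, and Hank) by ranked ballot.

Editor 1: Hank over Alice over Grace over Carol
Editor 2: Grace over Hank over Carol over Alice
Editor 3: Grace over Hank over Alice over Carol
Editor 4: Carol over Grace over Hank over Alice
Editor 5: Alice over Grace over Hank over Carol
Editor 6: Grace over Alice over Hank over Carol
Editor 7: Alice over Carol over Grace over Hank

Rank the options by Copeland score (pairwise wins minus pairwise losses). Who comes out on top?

Pairwise results:
  Alice vs Carol: Alice wins 5–2.
  Alice vs Grace: Grace wins 4–3.
  Alice vs Hank: Hank wins 4–3.
  Carol vs Grace: Grace wins 5–2.
  Carol vs Hank: Hank wins 5–2.
  Grace vs Hank: Grace wins 6–1.
Copeland scores (wins − losses):
  Alice: 1 − 2 = -1
  Carol: 0 − 3 = -3
  Grace: 3 − 0 = 3
  Hank: 2 − 1 = 1
Grace has the best Copeland score.

Grace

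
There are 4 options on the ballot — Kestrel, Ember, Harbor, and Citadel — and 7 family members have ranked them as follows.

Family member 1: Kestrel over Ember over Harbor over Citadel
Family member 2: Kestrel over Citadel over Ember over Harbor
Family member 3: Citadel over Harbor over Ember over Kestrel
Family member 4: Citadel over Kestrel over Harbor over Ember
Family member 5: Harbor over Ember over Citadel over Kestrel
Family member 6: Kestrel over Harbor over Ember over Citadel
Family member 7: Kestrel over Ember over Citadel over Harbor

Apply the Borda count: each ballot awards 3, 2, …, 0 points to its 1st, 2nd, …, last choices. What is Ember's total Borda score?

Borda scores:
  Kestrel: 3 + 3 + 0 + 2 + 0 + 3 + 3 = 14
  Ember: 2 + 1 + 1 + 0 + 2 + 1 + 2 = 9
  Harbor: 1 + 0 + 2 + 1 + 3 + 2 + 0 = 9
  Citadel: 0 + 2 + 3 + 3 + 1 + 0 + 1 = 10

9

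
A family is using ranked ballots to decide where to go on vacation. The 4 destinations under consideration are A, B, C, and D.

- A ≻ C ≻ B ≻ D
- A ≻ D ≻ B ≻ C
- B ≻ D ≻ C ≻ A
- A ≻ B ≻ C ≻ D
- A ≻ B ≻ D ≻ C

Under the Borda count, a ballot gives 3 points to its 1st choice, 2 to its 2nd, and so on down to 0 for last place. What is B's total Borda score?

Borda scores:
  A: 3 + 3 + 0 + 3 + 3 = 12
  B: 1 + 1 + 3 + 2 + 2 = 9
  C: 2 + 0 + 1 + 1 + 0 = 4
  D: 0 + 2 + 2 + 0 + 1 = 5

9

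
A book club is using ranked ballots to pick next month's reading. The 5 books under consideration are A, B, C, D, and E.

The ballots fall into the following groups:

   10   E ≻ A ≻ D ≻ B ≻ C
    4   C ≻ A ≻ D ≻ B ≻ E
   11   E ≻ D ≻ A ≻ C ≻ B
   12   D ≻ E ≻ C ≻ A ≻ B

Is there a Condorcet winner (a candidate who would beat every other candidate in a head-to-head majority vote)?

Head-to-head results (37 voters total):
A vs B: A wins 37–0.
A vs C: A wins 21–16.
A vs D: D wins 23–14.
A vs E: E wins 33–4.
B vs C: C wins 27–10.
B vs D: D wins 37–0.
B vs E: E wins 33–4.
C vs D: D wins 33–4.
C vs E: E wins 33–4.
D vs E: E wins 21–16.
E beats each rival — A (33–4), B (33–4), C (33–4), D (21–16) — so E is the Condorcet winner.

Yes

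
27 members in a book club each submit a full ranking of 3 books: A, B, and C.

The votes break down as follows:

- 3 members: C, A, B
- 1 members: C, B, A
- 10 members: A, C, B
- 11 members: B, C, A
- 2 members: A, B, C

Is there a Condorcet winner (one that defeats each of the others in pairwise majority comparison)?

Yes

Head-to-head results (27 voters total):
A vs B: A wins 15–12.
A vs C: C wins 15–12.
B vs C: C wins 14–13.
C beats each rival — A (15–12), B (14–13) — so C is the Condorcet winner.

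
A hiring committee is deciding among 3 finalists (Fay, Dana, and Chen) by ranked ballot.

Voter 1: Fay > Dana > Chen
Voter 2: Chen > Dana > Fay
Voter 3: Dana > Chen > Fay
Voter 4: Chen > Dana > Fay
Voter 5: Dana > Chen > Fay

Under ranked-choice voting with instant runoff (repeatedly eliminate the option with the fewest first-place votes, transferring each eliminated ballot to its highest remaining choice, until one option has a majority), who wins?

Dana

Round 1: Dana 2, Chen 2, Fay 1. Fay has the fewest and is eliminated.
Round 2: Dana 3, Chen 2. Dana has a majority.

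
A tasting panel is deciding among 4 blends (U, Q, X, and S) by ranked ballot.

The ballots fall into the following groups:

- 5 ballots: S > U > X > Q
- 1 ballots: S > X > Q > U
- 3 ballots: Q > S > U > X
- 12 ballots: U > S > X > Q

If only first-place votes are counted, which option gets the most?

U

First-place vote totals:
  U: 12
  Q: 3
  X: 0
  S: 6
U has the most first-place votes.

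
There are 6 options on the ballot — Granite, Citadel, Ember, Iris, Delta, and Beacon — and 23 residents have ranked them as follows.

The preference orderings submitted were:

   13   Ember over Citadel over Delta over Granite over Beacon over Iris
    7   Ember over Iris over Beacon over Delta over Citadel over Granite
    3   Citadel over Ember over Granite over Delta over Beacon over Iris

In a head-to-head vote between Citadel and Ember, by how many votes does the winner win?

17

Ballots ranking Citadel above Ember: 3.
Ballots ranking Ember above Citadel: 13+7 = 20.
Ember wins 20–3, a margin of 17.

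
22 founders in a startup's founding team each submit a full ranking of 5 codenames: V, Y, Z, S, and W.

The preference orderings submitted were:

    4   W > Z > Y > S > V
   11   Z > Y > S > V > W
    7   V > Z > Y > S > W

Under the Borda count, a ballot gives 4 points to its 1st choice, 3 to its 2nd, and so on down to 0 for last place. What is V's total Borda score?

Borda scores:
  V: 4·0 + 11·1 + 7·4 = 39
  Y: 4·2 + 11·3 + 7·2 = 55
  Z: 4·3 + 11·4 + 7·3 = 77
  S: 4·1 + 11·2 + 7·1 = 33
  W: 4·4 + 11·0 + 7·0 = 16

39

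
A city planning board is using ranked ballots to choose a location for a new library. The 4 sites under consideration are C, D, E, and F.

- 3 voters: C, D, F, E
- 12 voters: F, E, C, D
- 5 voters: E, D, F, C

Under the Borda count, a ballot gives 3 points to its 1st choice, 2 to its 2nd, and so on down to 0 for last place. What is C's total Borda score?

Borda scores:
  C: 3·3 + 12·1 + 5·0 = 21
  D: 3·2 + 12·0 + 5·2 = 16
  E: 3·0 + 12·2 + 5·3 = 39
  F: 3·1 + 12·3 + 5·1 = 44

21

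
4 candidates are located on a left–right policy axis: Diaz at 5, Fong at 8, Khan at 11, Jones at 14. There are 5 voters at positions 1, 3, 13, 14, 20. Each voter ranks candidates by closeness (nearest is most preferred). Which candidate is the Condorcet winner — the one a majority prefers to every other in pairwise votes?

With single-peaked preferences on a line, the Condorcet winner is the candidate closest to the median voter.
The median voter (position 13) is closest to Jones at 14.
Check: Jones vs Khan — voters closer to Jones: 3 of 5.

Jones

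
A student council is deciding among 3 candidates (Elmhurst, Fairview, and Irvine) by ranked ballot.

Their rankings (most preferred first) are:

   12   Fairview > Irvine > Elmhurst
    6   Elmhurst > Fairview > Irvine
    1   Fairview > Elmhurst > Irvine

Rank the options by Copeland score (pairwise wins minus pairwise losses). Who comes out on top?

Fairview

Pairwise results:
  Elmhurst vs Fairview: Fairview wins 13–6.
  Elmhurst vs Irvine: Irvine wins 12–7.
  Fairview vs Irvine: Fairview wins 19–0.
Copeland scores (wins − losses):
  Elmhurst: 0 − 2 = -2
  Fairview: 2 − 0 = 2
  Irvine: 1 − 1 = 0
Fairview has the best Copeland score.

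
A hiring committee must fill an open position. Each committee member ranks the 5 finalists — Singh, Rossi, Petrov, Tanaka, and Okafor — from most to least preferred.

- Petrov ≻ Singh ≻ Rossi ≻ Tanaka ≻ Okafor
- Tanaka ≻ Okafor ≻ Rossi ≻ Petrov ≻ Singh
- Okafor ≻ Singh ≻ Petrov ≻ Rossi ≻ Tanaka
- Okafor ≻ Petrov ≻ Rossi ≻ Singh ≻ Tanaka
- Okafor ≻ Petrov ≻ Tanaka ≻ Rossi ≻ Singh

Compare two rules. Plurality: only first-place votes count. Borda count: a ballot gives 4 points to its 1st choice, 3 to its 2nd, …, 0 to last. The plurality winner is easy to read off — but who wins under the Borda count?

Okafor

Plurality first-place counts: Singh 0, Rossi 0, Petrov 1, Tanaka 1, Okafor 3 → Okafor.
Borda totals: Singh 7, Rossi 8, Petrov 13, Tanaka 7, Okafor 15 → Okafor.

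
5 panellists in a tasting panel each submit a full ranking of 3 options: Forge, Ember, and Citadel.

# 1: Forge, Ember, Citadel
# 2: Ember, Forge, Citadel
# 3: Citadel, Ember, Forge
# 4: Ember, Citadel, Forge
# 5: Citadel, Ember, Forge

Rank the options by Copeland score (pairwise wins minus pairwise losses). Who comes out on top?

Ember

Pairwise results:
  Forge vs Ember: Ember wins 4–1.
  Forge vs Citadel: Citadel wins 3–2.
  Ember vs Citadel: Ember wins 3–2.
Copeland scores (wins − losses):
  Forge: 0 − 2 = -2
  Ember: 2 − 0 = 2
  Citadel: 1 − 1 = 0
Ember has the best Copeland score.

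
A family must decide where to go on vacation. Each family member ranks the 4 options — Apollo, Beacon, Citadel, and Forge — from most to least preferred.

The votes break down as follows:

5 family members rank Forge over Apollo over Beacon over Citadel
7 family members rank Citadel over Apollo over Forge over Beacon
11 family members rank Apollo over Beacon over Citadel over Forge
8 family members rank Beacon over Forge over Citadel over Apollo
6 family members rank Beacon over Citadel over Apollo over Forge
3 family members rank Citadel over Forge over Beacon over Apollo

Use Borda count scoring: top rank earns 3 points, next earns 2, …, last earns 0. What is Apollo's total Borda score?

63

Borda scores:
  Apollo: 5·2 + 7·2 + 11·3 + 8·0 + 6·1 + 3·0 = 63
  Beacon: 5·1 + 7·0 + 11·2 + 8·3 + 6·3 + 3·1 = 72
  Citadel: 5·0 + 7·3 + 11·1 + 8·1 + 6·2 + 3·3 = 61
  Forge: 5·3 + 7·1 + 11·0 + 8·2 + 6·0 + 3·2 = 44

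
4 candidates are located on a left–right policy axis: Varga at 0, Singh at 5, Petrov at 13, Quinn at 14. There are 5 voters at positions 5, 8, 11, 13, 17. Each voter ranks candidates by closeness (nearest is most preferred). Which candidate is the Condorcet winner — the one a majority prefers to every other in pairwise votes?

With single-peaked preferences on a line, the Condorcet winner is the candidate closest to the median voter.
The median voter (position 11) is closest to Petrov at 13.
Check: Petrov vs Quinn — voters closer to Petrov: 4 of 5.

Petrov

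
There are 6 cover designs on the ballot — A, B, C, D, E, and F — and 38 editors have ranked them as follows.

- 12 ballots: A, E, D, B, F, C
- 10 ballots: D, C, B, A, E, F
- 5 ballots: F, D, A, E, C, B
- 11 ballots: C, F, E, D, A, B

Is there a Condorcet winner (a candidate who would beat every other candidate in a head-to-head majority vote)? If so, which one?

Head-to-head results (38 voters total):
A vs B: A wins 28–10.
A vs C: C wins 21–17.
A vs D: D wins 26–12.
A vs E: A wins 27–11.
A vs F: A wins 22–16.
B vs C: C wins 26–12.
B vs D: D wins 38–0.
B vs E: E wins 28–10.
B vs F: B wins 22–16.
C vs D: D wins 27–11.
C vs E: C wins 21–17.
C vs F: C wins 21–17.
D vs E: E wins 23–15.
D vs F: D wins 22–16.
E vs F: E wins 22–16.
No candidate beats all others: A beats E beats D beats A, a majority cycle.

No Condorcet winner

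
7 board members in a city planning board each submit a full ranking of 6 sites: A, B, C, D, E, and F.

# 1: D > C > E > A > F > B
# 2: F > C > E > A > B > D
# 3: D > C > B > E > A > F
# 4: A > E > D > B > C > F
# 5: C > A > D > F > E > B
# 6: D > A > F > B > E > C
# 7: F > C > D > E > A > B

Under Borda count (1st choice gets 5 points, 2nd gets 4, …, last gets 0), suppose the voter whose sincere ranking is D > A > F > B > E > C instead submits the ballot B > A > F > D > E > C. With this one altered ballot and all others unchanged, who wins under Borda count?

C

Borda totals with the altered ballot: A 19, B 11, C 22, D 21, E 16, F 16.
The switch changes the winner from D to C.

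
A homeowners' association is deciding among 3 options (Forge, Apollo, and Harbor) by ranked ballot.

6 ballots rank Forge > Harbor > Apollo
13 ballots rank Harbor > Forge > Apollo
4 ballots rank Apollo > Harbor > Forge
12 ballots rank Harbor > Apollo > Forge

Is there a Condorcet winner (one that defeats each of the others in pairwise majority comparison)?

Head-to-head results (35 voters total):
Forge vs Apollo: Forge wins 19–16.
Forge vs Harbor: Harbor wins 29–6.
Apollo vs Harbor: Harbor wins 31–4.
Harbor beats each rival — Forge (29–6), Apollo (31–4) — so Harbor is the Condorcet winner.

Yes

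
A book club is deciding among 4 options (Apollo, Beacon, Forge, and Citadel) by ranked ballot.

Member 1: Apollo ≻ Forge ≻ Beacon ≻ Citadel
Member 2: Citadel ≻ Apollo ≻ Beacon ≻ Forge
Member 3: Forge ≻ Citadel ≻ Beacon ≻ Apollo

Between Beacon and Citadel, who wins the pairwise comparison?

Citadel

Ballots ranking Beacon above Citadel: 1.
Ballots ranking Citadel above Beacon: 2.
Citadel wins the head-to-head, 2–1.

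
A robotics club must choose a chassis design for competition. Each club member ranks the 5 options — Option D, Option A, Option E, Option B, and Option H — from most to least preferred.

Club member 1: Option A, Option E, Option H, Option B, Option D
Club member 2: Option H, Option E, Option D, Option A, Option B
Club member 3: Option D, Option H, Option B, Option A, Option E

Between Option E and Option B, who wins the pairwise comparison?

Option E

Ballots ranking Option E above Option B: 2.
Ballots ranking Option B above Option E: 1.
Option E wins the head-to-head, 2–1.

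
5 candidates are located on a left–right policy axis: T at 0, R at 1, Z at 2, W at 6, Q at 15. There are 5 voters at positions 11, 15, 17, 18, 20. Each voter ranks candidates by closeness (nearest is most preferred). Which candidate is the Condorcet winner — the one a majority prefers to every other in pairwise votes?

Q

With single-peaked preferences on a line, the Condorcet winner is the candidate closest to the median voter.
The median voter (position 17) is closest to Q at 15.
Check: Q vs R — voters closer to Q: 5 of 5.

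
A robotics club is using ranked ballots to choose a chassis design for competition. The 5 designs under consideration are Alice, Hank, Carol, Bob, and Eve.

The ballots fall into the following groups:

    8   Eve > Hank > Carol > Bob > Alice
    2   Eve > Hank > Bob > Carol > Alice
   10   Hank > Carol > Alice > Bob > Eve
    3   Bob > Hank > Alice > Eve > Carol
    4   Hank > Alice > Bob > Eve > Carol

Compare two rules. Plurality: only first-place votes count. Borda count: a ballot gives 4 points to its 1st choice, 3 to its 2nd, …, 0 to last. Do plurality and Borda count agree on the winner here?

Yes

Plurality first-place counts: Alice 0, Hank 14, Carol 0, Bob 3, Eve 10 → Hank.
Borda totals: Alice 38, Hank 95, Carol 48, Bob 42, Eve 47 → Hank.
The two rules agree on Hank.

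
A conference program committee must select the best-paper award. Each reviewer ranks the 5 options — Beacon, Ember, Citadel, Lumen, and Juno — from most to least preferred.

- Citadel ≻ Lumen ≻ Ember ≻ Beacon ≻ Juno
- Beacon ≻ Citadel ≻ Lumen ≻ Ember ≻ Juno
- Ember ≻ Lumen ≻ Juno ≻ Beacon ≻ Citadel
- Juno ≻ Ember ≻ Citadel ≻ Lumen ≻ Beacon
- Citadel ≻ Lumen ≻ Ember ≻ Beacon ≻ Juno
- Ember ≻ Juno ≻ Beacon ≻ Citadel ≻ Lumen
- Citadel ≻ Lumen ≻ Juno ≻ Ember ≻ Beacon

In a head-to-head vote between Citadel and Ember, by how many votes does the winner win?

1

Ballots ranking Citadel above Ember: 4.
Ballots ranking Ember above Citadel: 3.
Citadel wins 4–3, a margin of 1.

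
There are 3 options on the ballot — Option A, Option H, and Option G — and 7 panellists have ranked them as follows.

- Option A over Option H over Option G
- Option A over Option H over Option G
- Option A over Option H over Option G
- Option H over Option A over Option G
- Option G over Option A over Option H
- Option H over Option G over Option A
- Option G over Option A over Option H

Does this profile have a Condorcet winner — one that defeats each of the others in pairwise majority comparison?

Head-to-head results (7 voters total):
Option A vs Option H: Option A wins 5–2.
Option A vs Option G: Option A wins 4–3.
Option H vs Option G: Option H wins 5–2.
Option A beats each rival — Option H (5–2), Option G (4–3) — so Option A is the Condorcet winner.

Yes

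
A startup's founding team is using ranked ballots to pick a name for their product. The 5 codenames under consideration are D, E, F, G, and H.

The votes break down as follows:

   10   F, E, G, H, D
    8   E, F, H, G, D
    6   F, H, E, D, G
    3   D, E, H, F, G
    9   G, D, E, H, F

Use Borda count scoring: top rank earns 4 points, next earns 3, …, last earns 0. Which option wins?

Borda scores:
  D: 10·0 + 8·0 + 6·1 + 3·4 + 9·3 = 45
  E: 10·3 + 8·4 + 6·2 + 3·3 + 9·2 = 101
  F: 10·4 + 8·3 + 6·4 + 3·1 + 9·0 = 91
  G: 10·2 + 8·1 + 6·0 + 3·0 + 9·4 = 64
  H: 10·1 + 8·2 + 6·3 + 3·2 + 9·1 = 59
E has the highest total.

E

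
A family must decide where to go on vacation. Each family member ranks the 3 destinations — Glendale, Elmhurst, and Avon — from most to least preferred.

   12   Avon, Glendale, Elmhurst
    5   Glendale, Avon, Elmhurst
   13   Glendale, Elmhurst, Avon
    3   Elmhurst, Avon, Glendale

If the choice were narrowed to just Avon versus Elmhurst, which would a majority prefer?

Avon

Ballots ranking Avon above Elmhurst: 12+5 = 17.
Ballots ranking Elmhurst above Avon: 13+3 = 16.
Avon wins the head-to-head, 17–16.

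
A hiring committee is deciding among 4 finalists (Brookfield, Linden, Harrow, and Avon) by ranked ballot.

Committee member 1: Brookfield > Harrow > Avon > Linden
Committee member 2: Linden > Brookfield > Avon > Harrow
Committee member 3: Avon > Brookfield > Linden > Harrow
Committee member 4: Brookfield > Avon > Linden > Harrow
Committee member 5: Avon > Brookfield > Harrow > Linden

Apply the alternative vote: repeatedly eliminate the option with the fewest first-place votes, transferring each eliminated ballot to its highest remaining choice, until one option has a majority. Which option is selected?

Round 1: Brookfield 2, Avon 2, Linden 1, Harrow 0. Harrow has the fewest and is eliminated.
Round 2: Brookfield 2, Avon 2, Linden 1. Linden has the fewest and is eliminated.
Round 3: Brookfield 3, Avon 2. Brookfield has a majority.

Brookfield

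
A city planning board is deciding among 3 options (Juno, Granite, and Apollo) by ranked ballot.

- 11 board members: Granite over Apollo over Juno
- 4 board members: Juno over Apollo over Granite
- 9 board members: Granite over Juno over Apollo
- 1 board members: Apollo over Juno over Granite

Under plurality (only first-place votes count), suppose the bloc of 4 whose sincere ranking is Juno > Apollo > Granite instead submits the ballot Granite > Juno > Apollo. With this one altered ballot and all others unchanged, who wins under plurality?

First-place totals with the altered ballot: Juno 0, Granite 24, Apollo 1.
The winner is unchanged: still Granite.

Granite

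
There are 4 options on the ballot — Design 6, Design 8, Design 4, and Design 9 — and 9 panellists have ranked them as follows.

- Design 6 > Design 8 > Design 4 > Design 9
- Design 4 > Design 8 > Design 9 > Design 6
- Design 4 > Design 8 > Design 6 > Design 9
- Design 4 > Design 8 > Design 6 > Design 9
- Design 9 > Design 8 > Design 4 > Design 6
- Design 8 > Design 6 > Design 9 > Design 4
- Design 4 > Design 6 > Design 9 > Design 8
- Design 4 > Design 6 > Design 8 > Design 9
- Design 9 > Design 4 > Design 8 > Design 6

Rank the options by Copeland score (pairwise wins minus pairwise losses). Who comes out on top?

Pairwise results:
  Design 6 vs Design 8: Design 8 wins 6–3.
  Design 6 vs Design 4: Design 4 wins 7–2.
  Design 6 vs Design 9: Design 6 wins 6–3.
  Design 8 vs Design 4: Design 4 wins 6–3.
  Design 8 vs Design 9: Design 8 wins 6–3.
  Design 4 vs Design 9: Design 4 wins 6–3.
Copeland scores (wins − losses):
  Design 6: 1 − 2 = -1
  Design 8: 2 − 1 = 1
  Design 4: 3 − 0 = 3
  Design 9: 0 − 3 = -3
Design 4 has the best Copeland score.

Design 4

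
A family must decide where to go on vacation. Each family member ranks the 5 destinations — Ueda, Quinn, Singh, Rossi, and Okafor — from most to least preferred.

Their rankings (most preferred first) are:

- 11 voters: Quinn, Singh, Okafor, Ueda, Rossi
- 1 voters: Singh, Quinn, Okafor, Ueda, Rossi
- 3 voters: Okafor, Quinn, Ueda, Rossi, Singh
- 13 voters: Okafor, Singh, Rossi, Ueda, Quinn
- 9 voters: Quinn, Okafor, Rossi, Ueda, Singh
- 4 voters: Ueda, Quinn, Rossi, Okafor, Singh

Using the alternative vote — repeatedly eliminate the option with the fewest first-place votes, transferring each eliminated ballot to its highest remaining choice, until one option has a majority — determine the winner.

Round 1: Quinn 20, Okafor 16, Ueda 4, Singh 1, Rossi 0. Rossi has the fewest and is eliminated.
Round 2: Quinn 20, Okafor 16, Ueda 4, Singh 1. Singh has the fewest and is eliminated.
Round 3: Quinn 21, Okafor 16, Ueda 4. Quinn has a majority.

Quinn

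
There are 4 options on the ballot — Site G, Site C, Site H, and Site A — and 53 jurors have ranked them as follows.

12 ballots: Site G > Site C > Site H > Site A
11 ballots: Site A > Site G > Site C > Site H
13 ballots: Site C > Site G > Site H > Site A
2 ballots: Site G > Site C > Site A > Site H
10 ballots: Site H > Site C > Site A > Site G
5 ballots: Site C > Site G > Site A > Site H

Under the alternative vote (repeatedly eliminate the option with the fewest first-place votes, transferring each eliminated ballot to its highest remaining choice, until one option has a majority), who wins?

Round 1: Site C 18, Site G 14, Site A 11, Site H 10. Site H has the fewest and is eliminated.
Round 2: Site C 28, Site G 14, Site A 11. Site C has a majority.

Site C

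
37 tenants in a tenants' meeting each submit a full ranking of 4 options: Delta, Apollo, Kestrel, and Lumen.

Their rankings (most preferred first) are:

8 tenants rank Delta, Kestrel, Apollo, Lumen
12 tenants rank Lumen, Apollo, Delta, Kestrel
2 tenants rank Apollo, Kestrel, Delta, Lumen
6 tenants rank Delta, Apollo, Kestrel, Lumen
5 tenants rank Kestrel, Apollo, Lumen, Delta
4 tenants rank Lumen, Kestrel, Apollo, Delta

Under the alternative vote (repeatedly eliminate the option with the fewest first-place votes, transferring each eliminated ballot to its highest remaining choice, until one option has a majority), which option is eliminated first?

Apollo

Round 1: Lumen 16, Delta 14, Kestrel 5, Apollo 2. Apollo has the fewest and is eliminated.
Round 2: Lumen 16, Delta 14, Kestrel 7. Kestrel has the fewest and is eliminated.
Round 3: Lumen 21, Delta 16. Lumen has a majority.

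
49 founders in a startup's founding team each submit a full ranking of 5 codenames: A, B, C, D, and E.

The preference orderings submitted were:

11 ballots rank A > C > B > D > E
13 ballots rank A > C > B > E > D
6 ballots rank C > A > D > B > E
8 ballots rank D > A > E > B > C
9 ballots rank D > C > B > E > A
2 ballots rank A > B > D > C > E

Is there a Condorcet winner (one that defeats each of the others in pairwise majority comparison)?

Head-to-head results (49 voters total):
A vs B: A wins 40–9.
A vs C: A wins 34–15.
A vs D: A wins 32–17.
A vs E: A wins 40–9.
B vs C: C wins 39–10.
B vs D: B wins 26–23.
B vs E: B wins 41–8.
C vs D: C wins 30–19.
C vs E: C wins 41–8.
D vs E: D wins 36–13.
A beats each rival — B (40–9), C (34–15), D (32–17), E (40–9) — so A is the Condorcet winner.

Yes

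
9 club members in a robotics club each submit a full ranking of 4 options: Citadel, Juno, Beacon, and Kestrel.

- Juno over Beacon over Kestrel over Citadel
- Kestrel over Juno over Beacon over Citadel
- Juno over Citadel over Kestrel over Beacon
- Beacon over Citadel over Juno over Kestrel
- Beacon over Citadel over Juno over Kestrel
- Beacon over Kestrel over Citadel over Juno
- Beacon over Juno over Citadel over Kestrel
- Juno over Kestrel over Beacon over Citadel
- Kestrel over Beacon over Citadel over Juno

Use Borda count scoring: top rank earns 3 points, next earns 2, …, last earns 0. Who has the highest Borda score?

Borda scores:
  Citadel: 0 + 0 + 2 + 2 + 2 + 1 + 1 + 0 + 1 = 9
  Juno: 3 + 2 + 3 + 1 + 1 + 0 + 2 + 3 + 0 = 15
  Beacon: 2 + 1 + 0 + 3 + 3 + 3 + 3 + 1 + 2 = 18
  Kestrel: 1 + 3 + 1 + 0 + 0 + 2 + 0 + 2 + 3 = 12
Beacon has the highest total.

Beacon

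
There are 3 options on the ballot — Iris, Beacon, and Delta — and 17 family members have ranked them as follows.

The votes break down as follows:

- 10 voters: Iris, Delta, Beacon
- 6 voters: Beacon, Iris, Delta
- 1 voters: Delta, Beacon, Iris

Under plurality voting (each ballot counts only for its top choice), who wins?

First-place vote totals:
  Iris: 10
  Beacon: 6
  Delta: 1
Iris has the most first-place votes.

Iris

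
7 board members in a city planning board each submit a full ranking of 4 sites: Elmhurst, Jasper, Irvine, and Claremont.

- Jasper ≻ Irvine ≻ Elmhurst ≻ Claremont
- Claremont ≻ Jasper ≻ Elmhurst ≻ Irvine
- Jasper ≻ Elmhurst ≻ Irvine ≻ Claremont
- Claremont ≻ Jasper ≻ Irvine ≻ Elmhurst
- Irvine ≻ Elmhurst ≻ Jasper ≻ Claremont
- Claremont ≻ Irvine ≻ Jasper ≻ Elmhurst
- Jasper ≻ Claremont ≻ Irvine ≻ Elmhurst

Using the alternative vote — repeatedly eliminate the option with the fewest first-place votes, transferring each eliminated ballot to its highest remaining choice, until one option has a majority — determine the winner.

Round 1: Jasper 3, Claremont 3, Irvine 1, Elmhurst 0. Elmhurst has the fewest and is eliminated.
Round 2: Jasper 3, Claremont 3, Irvine 1. Irvine has the fewest and is eliminated.
Round 3: Jasper 4, Claremont 3. Jasper has a majority.

Jasper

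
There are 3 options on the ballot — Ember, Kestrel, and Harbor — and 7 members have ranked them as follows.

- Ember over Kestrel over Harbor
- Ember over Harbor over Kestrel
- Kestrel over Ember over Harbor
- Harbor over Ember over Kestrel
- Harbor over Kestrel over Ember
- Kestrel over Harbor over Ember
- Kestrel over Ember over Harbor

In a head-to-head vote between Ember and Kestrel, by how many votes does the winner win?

Ballots ranking Ember above Kestrel: 3.
Ballots ranking Kestrel above Ember: 4.
Kestrel wins 4–3, a margin of 1.

1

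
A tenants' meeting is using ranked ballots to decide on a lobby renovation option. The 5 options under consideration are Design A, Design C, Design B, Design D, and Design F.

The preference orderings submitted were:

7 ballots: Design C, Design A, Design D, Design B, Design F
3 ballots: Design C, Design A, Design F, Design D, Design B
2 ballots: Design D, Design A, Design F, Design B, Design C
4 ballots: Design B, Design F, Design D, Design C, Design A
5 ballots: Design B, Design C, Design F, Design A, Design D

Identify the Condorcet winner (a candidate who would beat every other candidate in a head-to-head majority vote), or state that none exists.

None — there is no Condorcet winner

Head-to-head results (21 voters total):
Design A vs Design C: Design C wins 19–2.
Design A vs Design B: Design A wins 12–9.
Design A vs Design D: Design A wins 15–6.
Design A vs Design F: Design A wins 12–9.
Design C vs Design B: Design B wins 11–10.
Design C vs Design D: Design C wins 15–6.
Design C vs Design F: Design C wins 15–6.
Design B vs Design D: Design D wins 12–9.
Design B vs Design F: Design B wins 16–5.
Design D vs Design F: Design F wins 12–9.
No candidate beats all others: Design A beats Design B beats Design C beats Design A, a majority cycle.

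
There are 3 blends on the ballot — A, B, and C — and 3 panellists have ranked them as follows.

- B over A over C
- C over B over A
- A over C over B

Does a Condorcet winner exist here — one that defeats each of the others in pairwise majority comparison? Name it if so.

There is no Condorcet winner

Head-to-head results (3 voters total):
A vs B: B wins 2–1.
A vs C: A wins 2–1.
B vs C: C wins 2–1.
No candidate beats all others: A beats C beats B beats A, a majority cycle.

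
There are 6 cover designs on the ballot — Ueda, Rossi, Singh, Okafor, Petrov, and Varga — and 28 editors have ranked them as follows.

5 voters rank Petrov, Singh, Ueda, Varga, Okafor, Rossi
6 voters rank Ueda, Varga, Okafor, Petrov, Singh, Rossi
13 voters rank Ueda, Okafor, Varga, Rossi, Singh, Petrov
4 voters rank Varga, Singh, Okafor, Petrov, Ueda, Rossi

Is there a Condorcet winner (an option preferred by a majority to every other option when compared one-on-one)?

Head-to-head results (28 voters total):
Ueda vs Rossi: Ueda wins 28–0.
Ueda vs Singh: Ueda wins 19–9.
Ueda vs Okafor: Ueda wins 24–4.
Ueda vs Petrov: Ueda wins 19–9.
Ueda vs Varga: Ueda wins 24–4.
Rossi vs Singh: Singh wins 15–13.
Rossi vs Okafor: Okafor wins 28–0.
Rossi vs Petrov: Petrov wins 15–13.
Rossi vs Varga: Varga wins 28–0.
Singh vs Okafor: Okafor wins 19–9.
Singh vs Petrov: Singh wins 17–11.
Singh vs Varga: Varga wins 23–5.
Okafor vs Petrov: Okafor wins 23–5.
Okafor vs Varga: Varga wins 15–13.
Petrov vs Varga: Varga wins 23–5.
Ueda beats each rival — Rossi (28–0), Singh (19–9), Okafor (24–4), Petrov (19–9), Varga (24–4) — so Ueda is the Condorcet winner.

Yes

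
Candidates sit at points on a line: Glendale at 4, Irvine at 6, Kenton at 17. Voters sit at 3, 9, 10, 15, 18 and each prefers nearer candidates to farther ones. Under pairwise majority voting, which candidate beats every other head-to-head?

With single-peaked preferences on a line, the Condorcet winner is the candidate closest to the median voter.
The median voter (position 10) is closest to Irvine at 6.
Check: Irvine vs Glendale — voters closer to Irvine: 4 of 5.

Irvine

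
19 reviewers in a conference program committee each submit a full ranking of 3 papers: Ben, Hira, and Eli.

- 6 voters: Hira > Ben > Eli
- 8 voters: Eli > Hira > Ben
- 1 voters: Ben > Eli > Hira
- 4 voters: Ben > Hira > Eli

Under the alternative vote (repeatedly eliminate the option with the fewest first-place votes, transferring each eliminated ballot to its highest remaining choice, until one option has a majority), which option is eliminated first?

Round 1: Eli 8, Hira 6, Ben 5. Ben has the fewest and is eliminated.
Round 2: Hira 10, Eli 9. Hira has a majority.

Ben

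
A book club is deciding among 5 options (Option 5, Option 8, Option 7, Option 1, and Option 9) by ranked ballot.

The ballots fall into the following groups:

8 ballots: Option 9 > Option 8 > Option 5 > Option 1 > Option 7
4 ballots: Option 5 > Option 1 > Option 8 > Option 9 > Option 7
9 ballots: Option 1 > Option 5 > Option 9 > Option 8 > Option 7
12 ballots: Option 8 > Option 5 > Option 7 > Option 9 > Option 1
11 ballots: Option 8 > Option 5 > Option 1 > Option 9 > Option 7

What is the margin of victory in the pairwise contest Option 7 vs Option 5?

Ballots ranking Option 7 above Option 5: 0.
Ballots ranking Option 5 above Option 7: 8+4+9+12+11 = 44.
Option 5 wins 44–0, a margin of 44.

44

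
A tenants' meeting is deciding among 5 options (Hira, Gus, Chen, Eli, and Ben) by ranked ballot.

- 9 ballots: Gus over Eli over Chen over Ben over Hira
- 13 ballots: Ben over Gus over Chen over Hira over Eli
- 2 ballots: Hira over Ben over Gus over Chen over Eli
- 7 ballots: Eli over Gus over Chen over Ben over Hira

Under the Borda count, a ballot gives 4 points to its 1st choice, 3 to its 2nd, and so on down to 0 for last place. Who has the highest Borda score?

Gus

Borda scores:
  Hira: 9·0 + 13·1 + 2·4 + 7·0 = 21
  Gus: 9·4 + 13·3 + 2·2 + 7·3 = 100
  Chen: 9·2 + 13·2 + 2·1 + 7·2 = 60
  Eli: 9·3 + 13·0 + 2·0 + 7·4 = 55
  Ben: 9·1 + 13·4 + 2·3 + 7·1 = 74
Gus has the highest total.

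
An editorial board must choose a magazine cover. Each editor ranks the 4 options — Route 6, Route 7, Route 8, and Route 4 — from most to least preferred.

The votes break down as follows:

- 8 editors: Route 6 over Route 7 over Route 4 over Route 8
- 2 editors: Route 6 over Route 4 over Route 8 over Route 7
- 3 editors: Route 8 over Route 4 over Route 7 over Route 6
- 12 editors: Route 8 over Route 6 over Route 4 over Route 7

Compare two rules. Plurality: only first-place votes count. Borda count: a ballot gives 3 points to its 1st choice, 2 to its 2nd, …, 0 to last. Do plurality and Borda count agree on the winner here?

Plurality first-place counts: Route 6 10, Route 7 0, Route 8 15, Route 4 0 → Route 8.
Borda totals: Route 6 54, Route 7 19, Route 8 47, Route 4 30 → Route 6.
The two rules disagree: plurality picks Route 8, Borda picks Route 6.

No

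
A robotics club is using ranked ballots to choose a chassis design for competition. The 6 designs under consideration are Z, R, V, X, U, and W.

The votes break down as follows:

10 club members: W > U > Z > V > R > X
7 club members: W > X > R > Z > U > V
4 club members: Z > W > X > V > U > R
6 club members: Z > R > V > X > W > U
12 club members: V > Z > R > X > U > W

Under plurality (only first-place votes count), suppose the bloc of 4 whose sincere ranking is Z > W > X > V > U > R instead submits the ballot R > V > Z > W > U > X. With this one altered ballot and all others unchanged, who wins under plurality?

W

First-place totals with the altered ballot: Z 6, R 4, V 12, X 0, U 0, W 17.
The winner is unchanged: still W.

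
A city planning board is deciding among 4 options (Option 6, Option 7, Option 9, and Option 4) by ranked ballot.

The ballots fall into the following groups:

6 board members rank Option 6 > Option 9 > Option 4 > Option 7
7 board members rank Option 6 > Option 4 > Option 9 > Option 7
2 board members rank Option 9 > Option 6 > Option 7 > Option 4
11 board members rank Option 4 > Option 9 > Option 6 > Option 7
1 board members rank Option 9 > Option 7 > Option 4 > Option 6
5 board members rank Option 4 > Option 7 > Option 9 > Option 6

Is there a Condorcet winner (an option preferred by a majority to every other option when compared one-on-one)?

Head-to-head results (32 voters total):
Option 6 vs Option 7: Option 6 wins 26–6.
Option 6 vs Option 9: Option 9 wins 19–13.
Option 6 vs Option 4: Option 4 wins 17–15.
Option 7 vs Option 9: Option 9 wins 27–5.
Option 7 vs Option 4: Option 4 wins 29–3.
Option 9 vs Option 4: Option 4 wins 23–9.
Option 4 beats each rival — Option 6 (17–15), Option 7 (29–3), Option 9 (23–9) — so Option 4 is the Condorcet winner.

Yes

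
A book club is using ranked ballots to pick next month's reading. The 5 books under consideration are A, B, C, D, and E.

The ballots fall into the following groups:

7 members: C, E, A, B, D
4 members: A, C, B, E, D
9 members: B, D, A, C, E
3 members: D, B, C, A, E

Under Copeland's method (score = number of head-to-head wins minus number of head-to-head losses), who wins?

B

Pairwise results:
  A vs B: B wins 12–11.
  A vs C: A wins 13–10.
  A vs D: D wins 12–11.
  A vs E: A wins 16–7.
  B vs C: B wins 12–11.
  B vs D: B wins 20–3.
  B vs E: B wins 16–7.
  C vs D: D wins 12–11.
  C vs E: C wins 23–0.
  D vs E: D wins 12–11.
Copeland scores (wins − losses):
  A: 2 − 2 = 0
  B: 4 − 0 = 4
  C: 1 − 3 = -2
  D: 3 − 1 = 2
  E: 0 − 4 = -4
B has the best Copeland score.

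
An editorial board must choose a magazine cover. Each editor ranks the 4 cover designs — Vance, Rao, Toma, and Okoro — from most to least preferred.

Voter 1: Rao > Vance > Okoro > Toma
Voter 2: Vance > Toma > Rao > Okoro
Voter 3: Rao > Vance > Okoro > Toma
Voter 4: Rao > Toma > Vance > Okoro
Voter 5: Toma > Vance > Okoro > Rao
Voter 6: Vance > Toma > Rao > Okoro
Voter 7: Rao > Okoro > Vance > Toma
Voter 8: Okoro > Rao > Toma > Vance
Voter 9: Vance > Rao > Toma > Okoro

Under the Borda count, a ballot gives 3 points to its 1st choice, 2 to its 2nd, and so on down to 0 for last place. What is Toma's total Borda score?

11

Borda scores:
  Vance: 2 + 3 + 2 + 1 + 2 + 3 + 1 + 0 + 3 = 17
  Rao: 3 + 1 + 3 + 3 + 0 + 1 + 3 + 2 + 2 = 18
  Toma: 0 + 2 + 0 + 2 + 3 + 2 + 0 + 1 + 1 = 11
  Okoro: 1 + 0 + 1 + 0 + 1 + 0 + 2 + 3 + 0 = 8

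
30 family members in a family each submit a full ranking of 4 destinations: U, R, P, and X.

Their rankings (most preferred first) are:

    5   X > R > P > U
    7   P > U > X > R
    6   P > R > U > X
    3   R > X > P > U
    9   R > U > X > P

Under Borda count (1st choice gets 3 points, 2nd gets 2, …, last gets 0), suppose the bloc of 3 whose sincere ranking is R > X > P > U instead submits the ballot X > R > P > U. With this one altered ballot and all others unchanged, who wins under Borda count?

R

Borda totals with the altered ballot: U 38, R 55, P 47, X 40.
The winner is unchanged: still R.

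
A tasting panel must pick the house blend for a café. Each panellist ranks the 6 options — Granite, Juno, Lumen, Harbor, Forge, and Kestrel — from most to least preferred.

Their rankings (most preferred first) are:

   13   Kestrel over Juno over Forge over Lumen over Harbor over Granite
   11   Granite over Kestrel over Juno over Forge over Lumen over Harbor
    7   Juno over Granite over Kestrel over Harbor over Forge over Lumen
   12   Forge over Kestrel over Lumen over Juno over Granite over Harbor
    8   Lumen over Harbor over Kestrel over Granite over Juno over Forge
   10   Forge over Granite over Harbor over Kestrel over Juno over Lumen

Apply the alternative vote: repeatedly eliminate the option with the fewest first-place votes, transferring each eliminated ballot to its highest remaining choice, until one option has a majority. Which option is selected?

Round 1: Forge 22, Kestrel 13, Granite 11, Lumen 8, Juno 7, Harbor 0. Harbor has the fewest and is eliminated.
Round 2: Forge 22, Kestrel 13, Granite 11, Lumen 8, Juno 7. Juno has the fewest and is eliminated.
Round 3: Forge 22, Granite 18, Kestrel 13, Lumen 8. Lumen has the fewest and is eliminated.
Round 4: Forge 22, Kestrel 21, Granite 18. Granite has the fewest and is eliminated.
Round 5: Kestrel 39, Forge 22. Kestrel has a majority.

Kestrel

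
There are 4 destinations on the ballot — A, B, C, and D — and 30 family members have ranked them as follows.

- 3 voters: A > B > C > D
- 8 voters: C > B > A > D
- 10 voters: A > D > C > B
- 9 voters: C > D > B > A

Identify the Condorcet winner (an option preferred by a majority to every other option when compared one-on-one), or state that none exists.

C

Head-to-head results (30 voters total):
A vs B: B wins 17–13.
A vs C: C wins 17–13.
A vs D: A wins 21–9.
B vs C: C wins 27–3.
B vs D: D wins 19–11.
C vs D: C wins 20–10.
C beats each rival — A (17–13), B (27–3), D (20–10) — so C is the Condorcet winner.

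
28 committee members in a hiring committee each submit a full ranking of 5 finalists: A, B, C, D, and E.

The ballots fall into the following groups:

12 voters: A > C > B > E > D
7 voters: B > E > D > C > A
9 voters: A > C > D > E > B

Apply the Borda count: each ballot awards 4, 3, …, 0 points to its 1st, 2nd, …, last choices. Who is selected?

Borda scores:
  A: 12·4 + 7·0 + 9·4 = 84
  B: 12·2 + 7·4 + 9·0 = 52
  C: 12·3 + 7·1 + 9·3 = 70
  D: 12·0 + 7·2 + 9·2 = 32
  E: 12·1 + 7·3 + 9·1 = 42
A has the highest total.

A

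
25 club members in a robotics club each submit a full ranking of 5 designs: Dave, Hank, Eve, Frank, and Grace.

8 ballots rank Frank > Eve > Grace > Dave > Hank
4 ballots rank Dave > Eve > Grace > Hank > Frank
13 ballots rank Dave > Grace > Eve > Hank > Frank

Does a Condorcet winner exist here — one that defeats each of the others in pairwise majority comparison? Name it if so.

Dave

Head-to-head results (25 voters total):
Dave vs Hank: Dave wins 25–0.
Dave vs Eve: Dave wins 17–8.
Dave vs Frank: Dave wins 17–8.
Dave vs Grace: Dave wins 17–8.
Hank vs Eve: Eve wins 25–0.
Hank vs Frank: Hank wins 17–8.
Hank vs Grace: Grace wins 25–0.
Eve vs Frank: Eve wins 17–8.
Eve vs Grace: Grace wins 13–12.
Frank vs Grace: Grace wins 17–8.
Dave beats each rival — Hank (25–0), Eve (17–8), Frank (17–8), Grace (17–8) — so Dave is the Condorcet winner.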